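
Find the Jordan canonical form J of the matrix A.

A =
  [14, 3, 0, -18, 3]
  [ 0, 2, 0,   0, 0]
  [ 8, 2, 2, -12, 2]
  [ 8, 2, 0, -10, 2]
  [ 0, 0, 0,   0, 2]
J_2(2) ⊕ J_1(2) ⊕ J_1(2) ⊕ J_1(2)

The characteristic polynomial is
  det(x·I − A) = x^5 - 10*x^4 + 40*x^3 - 80*x^2 + 80*x - 32 = (x - 2)^5

Eigenvalues and multiplicities (the geometric multiplicity of λ is n − rank(A − λI), which equals the number of Jordan blocks for λ):
  λ = 2: algebraic multiplicity = 5, geometric multiplicity = 4

Determining the block sizes for each eigenvalue:
  λ = 2: 4 blocks summing to 5 forces exactly one block of size 2 and the rest size 1 → block sizes [2, 1, 1, 1]

Assembling the blocks gives a Jordan form
J =
  [2, 1, 0, 0, 0]
  [0, 2, 0, 0, 0]
  [0, 0, 2, 0, 0]
  [0, 0, 0, 2, 0]
  [0, 0, 0, 0, 2]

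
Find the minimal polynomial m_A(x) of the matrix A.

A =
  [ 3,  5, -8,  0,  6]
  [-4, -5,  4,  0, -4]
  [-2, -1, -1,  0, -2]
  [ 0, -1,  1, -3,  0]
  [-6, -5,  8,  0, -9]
x^3 + 9*x^2 + 27*x + 27

The characteristic polynomial is χ_A(x) = (x + 3)^5, so the eigenvalues are known. The minimal polynomial is
  m_A(x) = Π_λ (x − λ)^{k_λ}
where k_λ is the size of the *largest* Jordan block for λ (equivalently, the smallest k with (A − λI)^k v = 0 for every generalised eigenvector v of λ).

  λ = -3: largest Jordan block has size 3, contributing (x + 3)^3

So m_A(x) = (x + 3)^3 = x^3 + 9*x^2 + 27*x + 27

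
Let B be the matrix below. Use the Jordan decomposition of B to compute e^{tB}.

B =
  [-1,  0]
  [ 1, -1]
e^{tB} =
  [exp(-t), 0]
  [t*exp(-t), exp(-t)]

Strategy: write B = P · J · P⁻¹ where J is a Jordan canonical form, so e^{tB} = P · e^{tJ} · P⁻¹, and e^{tJ} can be computed block-by-block.

B has Jordan form
J =
  [-1,  1]
  [ 0, -1]
(up to reordering of blocks).

Per-block formulas:
  For a 2×2 Jordan block J_2(-1): exp(t · J_2(-1)) = e^(-1t)·(I + t·N), where N is the 2×2 nilpotent shift.

After assembling e^{tJ} and conjugating by P, we get:

e^{tB} =
  [exp(-t), 0]
  [t*exp(-t), exp(-t)]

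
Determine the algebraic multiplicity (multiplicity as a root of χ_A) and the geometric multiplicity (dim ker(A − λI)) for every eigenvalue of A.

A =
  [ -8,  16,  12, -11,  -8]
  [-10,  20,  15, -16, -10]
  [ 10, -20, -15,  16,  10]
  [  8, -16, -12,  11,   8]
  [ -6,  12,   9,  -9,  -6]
λ = -1: alg = 1, geom = 1; λ = 0: alg = 3, geom = 3; λ = 3: alg = 1, geom = 1

Step 1 — factor the characteristic polynomial to read off the algebraic multiplicities:
  χ_A(x) = x^3*(x - 3)*(x + 1)

Step 2 — compute geometric multiplicities via the rank-nullity identity g(λ) = n − rank(A − λI):
  rank(A − (-1)·I) = 4, so dim ker(A − (-1)·I) = n − 4 = 1
  rank(A − (0)·I) = 2, so dim ker(A − (0)·I) = n − 2 = 3
  rank(A − (3)·I) = 4, so dim ker(A − (3)·I) = n − 4 = 1

Summary:
  λ = -1: algebraic multiplicity = 1, geometric multiplicity = 1
  λ = 0: algebraic multiplicity = 3, geometric multiplicity = 3
  λ = 3: algebraic multiplicity = 1, geometric multiplicity = 1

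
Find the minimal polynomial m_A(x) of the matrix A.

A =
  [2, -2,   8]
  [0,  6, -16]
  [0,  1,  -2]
x^2 - 4*x + 4

The characteristic polynomial is χ_A(x) = (x - 2)^3, so the eigenvalues are known. The minimal polynomial is
  m_A(x) = Π_λ (x − λ)^{k_λ}
where k_λ is the size of the *largest* Jordan block for λ (equivalently, the smallest k with (A − λI)^k v = 0 for every generalised eigenvector v of λ).

  λ = 2: largest Jordan block has size 2, contributing (x − 2)^2

So m_A(x) = (x - 2)^2 = x^2 - 4*x + 4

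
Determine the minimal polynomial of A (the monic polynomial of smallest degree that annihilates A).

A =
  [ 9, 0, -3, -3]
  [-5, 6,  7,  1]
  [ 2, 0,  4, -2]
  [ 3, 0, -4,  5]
x^3 - 18*x^2 + 108*x - 216

The characteristic polynomial is χ_A(x) = (x - 6)^4, so the eigenvalues are known. The minimal polynomial is
  m_A(x) = Π_λ (x − λ)^{k_λ}
where k_λ is the size of the *largest* Jordan block for λ (equivalently, the smallest k with (A − λI)^k v = 0 for every generalised eigenvector v of λ).

  λ = 6: largest Jordan block has size 3, contributing (x − 6)^3

So m_A(x) = (x - 6)^3 = x^3 - 18*x^2 + 108*x - 216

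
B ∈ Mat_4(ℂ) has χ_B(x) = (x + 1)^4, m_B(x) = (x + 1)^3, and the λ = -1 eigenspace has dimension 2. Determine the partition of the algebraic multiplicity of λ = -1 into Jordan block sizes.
Block sizes for λ = -1: [3, 1]

Step 1 — from the characteristic polynomial, algebraic multiplicity of λ = -1 is 4. From dim ker(B − (-1)·I) = 2, there are exactly 2 Jordan blocks for λ = -1.
Step 2 — from the minimal polynomial, the factor (x + 1)^3 tells us the largest block for λ = -1 has size 3.
Step 3 — with total size 4, 2 blocks, and largest block 3, the block sizes (in nonincreasing order) are [3, 1].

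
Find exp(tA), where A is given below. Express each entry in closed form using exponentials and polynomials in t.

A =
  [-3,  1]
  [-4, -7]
e^{tA} =
  [2*t*exp(-5*t) + exp(-5*t), t*exp(-5*t)]
  [-4*t*exp(-5*t), -2*t*exp(-5*t) + exp(-5*t)]

Strategy: write A = P · J · P⁻¹ where J is a Jordan canonical form, so e^{tA} = P · e^{tJ} · P⁻¹, and e^{tJ} can be computed block-by-block.

A has Jordan form
J =
  [-5,  1]
  [ 0, -5]
(up to reordering of blocks).

Per-block formulas:
  For a 2×2 Jordan block J_2(-5): exp(t · J_2(-5)) = e^(-5t)·(I + t·N), where N is the 2×2 nilpotent shift.

After assembling e^{tJ} and conjugating by P, we get:

e^{tA} =
  [2*t*exp(-5*t) + exp(-5*t), t*exp(-5*t)]
  [-4*t*exp(-5*t), -2*t*exp(-5*t) + exp(-5*t)]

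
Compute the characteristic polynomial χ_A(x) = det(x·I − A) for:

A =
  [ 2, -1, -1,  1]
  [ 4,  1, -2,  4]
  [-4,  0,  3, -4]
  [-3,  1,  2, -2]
x^4 - 4*x^3 + 6*x^2 - 4*x + 1

Expanding det(x·I − A) (e.g. by cofactor expansion or by noting that A is similar to its Jordan form J, which has the same characteristic polynomial as A) gives
  χ_A(x) = x^4 - 4*x^3 + 6*x^2 - 4*x + 1
which factors as (x - 1)^4. The eigenvalues (with algebraic multiplicities) are λ = 1 with multiplicity 4.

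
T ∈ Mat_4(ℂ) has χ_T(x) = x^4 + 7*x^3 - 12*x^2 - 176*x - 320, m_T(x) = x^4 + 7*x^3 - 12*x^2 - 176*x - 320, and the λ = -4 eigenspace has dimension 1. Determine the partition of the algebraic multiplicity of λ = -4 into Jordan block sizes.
Block sizes for λ = -4: [3]

Step 1 — from the characteristic polynomial, algebraic multiplicity of λ = -4 is 3. From dim ker(T − (-4)·I) = 1, there are exactly 1 Jordan blocks for λ = -4.
Step 2 — from the minimal polynomial, the factor (x + 4)^3 tells us the largest block for λ = -4 has size 3.
Step 3 — with total size 3, 1 blocks, and largest block 3, the block sizes (in nonincreasing order) are [3].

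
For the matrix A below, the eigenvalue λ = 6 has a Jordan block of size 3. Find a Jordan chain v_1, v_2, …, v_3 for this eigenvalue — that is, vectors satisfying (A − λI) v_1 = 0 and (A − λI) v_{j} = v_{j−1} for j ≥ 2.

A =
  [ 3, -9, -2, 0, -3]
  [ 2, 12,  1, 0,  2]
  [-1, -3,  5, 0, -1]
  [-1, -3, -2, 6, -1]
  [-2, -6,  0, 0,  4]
A Jordan chain for λ = 6 of length 3:
v_1 = (-1, 1, 0, 1, -2)ᵀ
v_2 = (-3, 2, -1, -1, -2)ᵀ
v_3 = (1, 0, 0, 0, 0)ᵀ

Let N = A − (6)·I. We want v_3 with N^3 v_3 = 0 but N^2 v_3 ≠ 0; then v_{j-1} := N · v_j for j = 3, …, 2.

Pick v_3 = (1, 0, 0, 0, 0)ᵀ.
Then v_2 = N · v_3 = (-3, 2, -1, -1, -2)ᵀ.
Then v_1 = N · v_2 = (-1, 1, 0, 1, -2)ᵀ.

Sanity check: (A − (6)·I) v_1 = (0, 0, 0, 0, 0)ᵀ = 0. ✓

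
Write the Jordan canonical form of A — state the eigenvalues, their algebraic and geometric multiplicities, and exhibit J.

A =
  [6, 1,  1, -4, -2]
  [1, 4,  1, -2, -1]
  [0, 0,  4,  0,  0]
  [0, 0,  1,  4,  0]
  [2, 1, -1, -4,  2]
J_3(4) ⊕ J_2(4)

The characteristic polynomial is
  det(x·I − A) = x^5 - 20*x^4 + 160*x^3 - 640*x^2 + 1280*x - 1024 = (x - 4)^5

Eigenvalues and multiplicities (the geometric multiplicity of λ is n − rank(A − λI), which equals the number of Jordan blocks for λ):
  λ = 4: algebraic multiplicity = 5, geometric multiplicity = 2

Determining the block sizes for each eigenvalue:
  λ = 4: with am = 5 and gm = 2, the partition is not yet determined (e.g. several partitions of 5 into 2 parts exist). Let N = A − (4)·I. Computing rank(N^1) = 3, rank(N^2) = 1, rank(N^3) = 0; the number of blocks of size ≥ j is rank(N^{j−1}) − rank(N^j), giving [2, 2, 1]. So we have 1 block(s) of size 3, 1 block(s) of size 2 → block sizes [3, 2]

Assembling the blocks gives a Jordan form
J =
  [4, 1, 0, 0, 0]
  [0, 4, 1, 0, 0]
  [0, 0, 4, 0, 0]
  [0, 0, 0, 4, 1]
  [0, 0, 0, 0, 4]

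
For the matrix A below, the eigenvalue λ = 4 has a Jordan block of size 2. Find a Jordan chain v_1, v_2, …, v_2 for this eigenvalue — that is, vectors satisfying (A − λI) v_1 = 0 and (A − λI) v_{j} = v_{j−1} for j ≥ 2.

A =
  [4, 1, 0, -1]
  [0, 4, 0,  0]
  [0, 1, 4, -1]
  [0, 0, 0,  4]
A Jordan chain for λ = 4 of length 2:
v_1 = (1, 0, 1, 0)ᵀ
v_2 = (0, 1, 0, 0)ᵀ

Let N = A − (4)·I. We want v_2 with N^2 v_2 = 0 but N^1 v_2 ≠ 0; then v_{j-1} := N · v_j for j = 2, …, 2.

Pick v_2 = (0, 1, 0, 0)ᵀ.
Then v_1 = N · v_2 = (1, 0, 1, 0)ᵀ.

Sanity check: (A − (4)·I) v_1 = (0, 0, 0, 0)ᵀ = 0. ✓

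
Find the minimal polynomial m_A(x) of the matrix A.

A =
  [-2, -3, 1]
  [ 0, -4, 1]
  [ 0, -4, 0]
x^3 + 6*x^2 + 12*x + 8

The characteristic polynomial is χ_A(x) = (x + 2)^3, so the eigenvalues are known. The minimal polynomial is
  m_A(x) = Π_λ (x − λ)^{k_λ}
where k_λ is the size of the *largest* Jordan block for λ (equivalently, the smallest k with (A − λI)^k v = 0 for every generalised eigenvector v of λ).

  λ = -2: largest Jordan block has size 3, contributing (x + 2)^3

So m_A(x) = (x + 2)^3 = x^3 + 6*x^2 + 12*x + 8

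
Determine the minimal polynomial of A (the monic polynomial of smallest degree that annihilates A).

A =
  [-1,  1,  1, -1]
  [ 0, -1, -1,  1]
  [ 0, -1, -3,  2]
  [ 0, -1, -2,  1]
x^3 + 3*x^2 + 3*x + 1

The characteristic polynomial is χ_A(x) = (x + 1)^4, so the eigenvalues are known. The minimal polynomial is
  m_A(x) = Π_λ (x − λ)^{k_λ}
where k_λ is the size of the *largest* Jordan block for λ (equivalently, the smallest k with (A − λI)^k v = 0 for every generalised eigenvector v of λ).

  λ = -1: largest Jordan block has size 3, contributing (x + 1)^3

So m_A(x) = (x + 1)^3 = x^3 + 3*x^2 + 3*x + 1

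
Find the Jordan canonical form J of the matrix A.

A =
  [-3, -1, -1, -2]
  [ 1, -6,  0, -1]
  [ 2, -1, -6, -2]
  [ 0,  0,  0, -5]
J_3(-5) ⊕ J_1(-5)

The characteristic polynomial is
  det(x·I − A) = x^4 + 20*x^3 + 150*x^2 + 500*x + 625 = (x + 5)^4

Eigenvalues and multiplicities (the geometric multiplicity of λ is n − rank(A − λI), which equals the number of Jordan blocks for λ):
  λ = -5: algebraic multiplicity = 4, geometric multiplicity = 2

Determining the block sizes for each eigenvalue:
  λ = -5: with am = 4 and gm = 2, the partition is not yet determined (e.g. several partitions of 4 into 2 parts exist). Let N = A − (-5)·I. Computing rank(N^1) = 2, rank(N^2) = 1, rank(N^3) = 0; the number of blocks of size ≥ j is rank(N^{j−1}) − rank(N^j), giving [2, 1, 1]. So we have 1 block(s) of size 3, 1 block(s) of size 1 → block sizes [3, 1]

Assembling the blocks gives a Jordan form
J =
  [-5,  1,  0,  0]
  [ 0, -5,  1,  0]
  [ 0,  0, -5,  0]
  [ 0,  0,  0, -5]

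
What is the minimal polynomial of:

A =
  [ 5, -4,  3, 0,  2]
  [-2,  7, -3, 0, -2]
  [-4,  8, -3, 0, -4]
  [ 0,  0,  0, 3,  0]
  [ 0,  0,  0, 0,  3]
x^2 - 6*x + 9

The characteristic polynomial is χ_A(x) = (x - 3)^5, so the eigenvalues are known. The minimal polynomial is
  m_A(x) = Π_λ (x − λ)^{k_λ}
where k_λ is the size of the *largest* Jordan block for λ (equivalently, the smallest k with (A − λI)^k v = 0 for every generalised eigenvector v of λ).

  λ = 3: largest Jordan block has size 2, contributing (x − 3)^2

So m_A(x) = (x - 3)^2 = x^2 - 6*x + 9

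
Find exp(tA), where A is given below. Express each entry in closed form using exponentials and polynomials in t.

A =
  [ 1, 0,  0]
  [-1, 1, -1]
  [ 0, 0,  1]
e^{tA} =
  [exp(t), 0, 0]
  [-t*exp(t), exp(t), -t*exp(t)]
  [0, 0, exp(t)]

Strategy: write A = P · J · P⁻¹ where J is a Jordan canonical form, so e^{tA} = P · e^{tJ} · P⁻¹, and e^{tJ} can be computed block-by-block.

A has Jordan form
J =
  [1, 1, 0]
  [0, 1, 0]
  [0, 0, 1]
(up to reordering of blocks).

Per-block formulas:
  For a 1×1 block at λ = 1: exp(t · [1]) = [e^(1t)].
  For a 2×2 Jordan block J_2(1): exp(t · J_2(1)) = e^(1t)·(I + t·N), where N is the 2×2 nilpotent shift.

After assembling e^{tJ} and conjugating by P, we get:

e^{tA} =
  [exp(t), 0, 0]
  [-t*exp(t), exp(t), -t*exp(t)]
  [0, 0, exp(t)]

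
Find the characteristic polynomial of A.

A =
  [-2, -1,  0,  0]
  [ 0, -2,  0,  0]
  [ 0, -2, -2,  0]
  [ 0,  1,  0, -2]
x^4 + 8*x^3 + 24*x^2 + 32*x + 16

Expanding det(x·I − A) (e.g. by cofactor expansion or by noting that A is similar to its Jordan form J, which has the same characteristic polynomial as A) gives
  χ_A(x) = x^4 + 8*x^3 + 24*x^2 + 32*x + 16
which factors as (x + 2)^4. The eigenvalues (with algebraic multiplicities) are λ = -2 with multiplicity 4.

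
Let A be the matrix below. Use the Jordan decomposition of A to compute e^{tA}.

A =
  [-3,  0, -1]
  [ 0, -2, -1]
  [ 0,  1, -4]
e^{tA} =
  [exp(-3*t), -t^2*exp(-3*t)/2, t^2*exp(-3*t)/2 - t*exp(-3*t)]
  [0, t*exp(-3*t) + exp(-3*t), -t*exp(-3*t)]
  [0, t*exp(-3*t), -t*exp(-3*t) + exp(-3*t)]

Strategy: write A = P · J · P⁻¹ where J is a Jordan canonical form, so e^{tA} = P · e^{tJ} · P⁻¹, and e^{tJ} can be computed block-by-block.

A has Jordan form
J =
  [-3,  1,  0]
  [ 0, -3,  1]
  [ 0,  0, -3]
(up to reordering of blocks).

Per-block formulas:
  For a 3×3 Jordan block J_3(-3): exp(t · J_3(-3)) = e^(-3t)·(I + t·N + (t^2/2)·N^2), where N is the 3×3 nilpotent shift.

After assembling e^{tJ} and conjugating by P, we get:

e^{tA} =
  [exp(-3*t), -t^2*exp(-3*t)/2, t^2*exp(-3*t)/2 - t*exp(-3*t)]
  [0, t*exp(-3*t) + exp(-3*t), -t*exp(-3*t)]
  [0, t*exp(-3*t), -t*exp(-3*t) + exp(-3*t)]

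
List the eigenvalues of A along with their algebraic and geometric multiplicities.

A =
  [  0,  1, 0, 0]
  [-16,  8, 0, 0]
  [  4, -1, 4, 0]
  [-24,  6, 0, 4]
λ = 4: alg = 4, geom = 3

Step 1 — factor the characteristic polynomial to read off the algebraic multiplicities:
  χ_A(x) = (x - 4)^4

Step 2 — compute geometric multiplicities via the rank-nullity identity g(λ) = n − rank(A − λI):
  rank(A − (4)·I) = 1, so dim ker(A − (4)·I) = n − 1 = 3

Summary:
  λ = 4: algebraic multiplicity = 4, geometric multiplicity = 3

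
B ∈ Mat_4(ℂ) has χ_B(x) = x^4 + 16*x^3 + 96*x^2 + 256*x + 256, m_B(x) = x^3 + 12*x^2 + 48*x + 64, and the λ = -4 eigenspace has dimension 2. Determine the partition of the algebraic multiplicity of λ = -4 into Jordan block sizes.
Block sizes for λ = -4: [3, 1]

Step 1 — from the characteristic polynomial, algebraic multiplicity of λ = -4 is 4. From dim ker(B − (-4)·I) = 2, there are exactly 2 Jordan blocks for λ = -4.
Step 2 — from the minimal polynomial, the factor (x + 4)^3 tells us the largest block for λ = -4 has size 3.
Step 3 — with total size 4, 2 blocks, and largest block 3, the block sizes (in nonincreasing order) are [3, 1].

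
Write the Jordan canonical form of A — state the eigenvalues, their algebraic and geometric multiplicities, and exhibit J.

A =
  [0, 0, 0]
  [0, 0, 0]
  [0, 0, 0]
J_1(0) ⊕ J_1(0) ⊕ J_1(0)

The characteristic polynomial is
  det(x·I − A) = x^3

Eigenvalues and multiplicities (the geometric multiplicity of λ is n − rank(A − λI), which equals the number of Jordan blocks for λ):
  λ = 0: algebraic multiplicity = 3, geometric multiplicity = 3

Determining the block sizes for each eigenvalue:
  λ = 0: gm = am = 3, so every block has size 1 → block sizes [1, 1, 1]

Assembling the blocks gives a Jordan form
J =
  [0, 0, 0]
  [0, 0, 0]
  [0, 0, 0]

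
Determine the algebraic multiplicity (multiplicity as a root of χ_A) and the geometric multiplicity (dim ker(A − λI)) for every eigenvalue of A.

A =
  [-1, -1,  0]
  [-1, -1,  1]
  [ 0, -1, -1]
λ = -1: alg = 3, geom = 1

Step 1 — factor the characteristic polynomial to read off the algebraic multiplicities:
  χ_A(x) = (x + 1)^3

Step 2 — compute geometric multiplicities via the rank-nullity identity g(λ) = n − rank(A − λI):
  rank(A − (-1)·I) = 2, so dim ker(A − (-1)·I) = n − 2 = 1

Summary:
  λ = -1: algebraic multiplicity = 3, geometric multiplicity = 1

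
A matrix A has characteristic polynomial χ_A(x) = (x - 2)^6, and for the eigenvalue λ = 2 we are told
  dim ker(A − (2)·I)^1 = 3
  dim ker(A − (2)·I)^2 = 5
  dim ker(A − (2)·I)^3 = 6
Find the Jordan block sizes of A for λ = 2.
Block sizes for λ = 2: [3, 2, 1]

From the dimensions of kernels of powers, the number of Jordan blocks of size at least j is d_j − d_{j−1} where d_j = dim ker(N^j) (with d_0 = 0). Computing the differences gives [3, 2, 1].
The number of blocks of size exactly k is (#blocks of size ≥ k) − (#blocks of size ≥ k + 1), so the partition is: 1 block(s) of size 1, 1 block(s) of size 2, 1 block(s) of size 3.
In nonincreasing order the block sizes are [3, 2, 1].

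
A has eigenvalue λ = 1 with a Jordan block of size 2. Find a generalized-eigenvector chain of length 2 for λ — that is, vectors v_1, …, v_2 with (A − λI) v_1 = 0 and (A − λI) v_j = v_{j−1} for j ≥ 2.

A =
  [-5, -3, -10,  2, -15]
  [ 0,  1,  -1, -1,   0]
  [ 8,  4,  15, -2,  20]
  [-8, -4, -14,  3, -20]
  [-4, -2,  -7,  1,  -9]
A Jordan chain for λ = 1 of length 2:
v_1 = (-6, 0, 8, -8, -4)ᵀ
v_2 = (1, 0, 0, 0, 0)ᵀ

Let N = A − (1)·I. We want v_2 with N^2 v_2 = 0 but N^1 v_2 ≠ 0; then v_{j-1} := N · v_j for j = 2, …, 2.

Pick v_2 = (1, 0, 0, 0, 0)ᵀ.
Then v_1 = N · v_2 = (-6, 0, 8, -8, -4)ᵀ.

Sanity check: (A − (1)·I) v_1 = (0, 0, 0, 0, 0)ᵀ = 0. ✓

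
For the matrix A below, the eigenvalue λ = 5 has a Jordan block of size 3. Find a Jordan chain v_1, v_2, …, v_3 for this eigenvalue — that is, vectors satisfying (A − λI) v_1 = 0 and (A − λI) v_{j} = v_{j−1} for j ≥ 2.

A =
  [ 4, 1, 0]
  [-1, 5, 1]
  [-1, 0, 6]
A Jordan chain for λ = 5 of length 3:
v_1 = (-1, -1, -1)ᵀ
v_2 = (1, 0, 0)ᵀ
v_3 = (0, 1, 0)ᵀ

Let N = A − (5)·I. We want v_3 with N^3 v_3 = 0 but N^2 v_3 ≠ 0; then v_{j-1} := N · v_j for j = 3, …, 2.

Pick v_3 = (0, 1, 0)ᵀ.
Then v_2 = N · v_3 = (1, 0, 0)ᵀ.
Then v_1 = N · v_2 = (-1, -1, -1)ᵀ.

Sanity check: (A − (5)·I) v_1 = (0, 0, 0)ᵀ = 0. ✓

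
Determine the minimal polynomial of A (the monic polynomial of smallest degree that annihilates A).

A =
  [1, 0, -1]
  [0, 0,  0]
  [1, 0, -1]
x^2

The characteristic polynomial is χ_A(x) = x^3, so the eigenvalues are known. The minimal polynomial is
  m_A(x) = Π_λ (x − λ)^{k_λ}
where k_λ is the size of the *largest* Jordan block for λ (equivalently, the smallest k with (A − λI)^k v = 0 for every generalised eigenvector v of λ).

  λ = 0: largest Jordan block has size 2, contributing (x − 0)^2

So m_A(x) = x^2 = x^2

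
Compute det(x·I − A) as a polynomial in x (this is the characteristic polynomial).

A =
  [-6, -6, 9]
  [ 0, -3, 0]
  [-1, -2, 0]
x^3 + 9*x^2 + 27*x + 27

Expanding det(x·I − A) (e.g. by cofactor expansion or by noting that A is similar to its Jordan form J, which has the same characteristic polynomial as A) gives
  χ_A(x) = x^3 + 9*x^2 + 27*x + 27
which factors as (x + 3)^3. The eigenvalues (with algebraic multiplicities) are λ = -3 with multiplicity 3.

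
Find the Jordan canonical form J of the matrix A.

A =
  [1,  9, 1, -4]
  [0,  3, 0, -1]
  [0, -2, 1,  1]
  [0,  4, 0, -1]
J_2(1) ⊕ J_2(1)

The characteristic polynomial is
  det(x·I − A) = x^4 - 4*x^3 + 6*x^2 - 4*x + 1 = (x - 1)^4

Eigenvalues and multiplicities (the geometric multiplicity of λ is n − rank(A − λI), which equals the number of Jordan blocks for λ):
  λ = 1: algebraic multiplicity = 4, geometric multiplicity = 2

Determining the block sizes for each eigenvalue:
  λ = 1: with am = 4 and gm = 2, the partition is not yet determined (e.g. several partitions of 4 into 2 parts exist). Let N = A − (1)·I. Computing rank(N^1) = 2, rank(N^2) = 0; the number of blocks of size ≥ j is rank(N^{j−1}) − rank(N^j), giving [2, 2]. So we have 2 block(s) of size 2 → block sizes [2, 2]

Assembling the blocks gives a Jordan form
J =
  [1, 1, 0, 0]
  [0, 1, 0, 0]
  [0, 0, 1, 1]
  [0, 0, 0, 1]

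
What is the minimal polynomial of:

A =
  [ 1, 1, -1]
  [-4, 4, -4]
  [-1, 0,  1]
x^3 - 6*x^2 + 12*x - 8

The characteristic polynomial is χ_A(x) = (x - 2)^3, so the eigenvalues are known. The minimal polynomial is
  m_A(x) = Π_λ (x − λ)^{k_λ}
where k_λ is the size of the *largest* Jordan block for λ (equivalently, the smallest k with (A − λI)^k v = 0 for every generalised eigenvector v of λ).

  λ = 2: largest Jordan block has size 3, contributing (x − 2)^3

So m_A(x) = (x - 2)^3 = x^3 - 6*x^2 + 12*x - 8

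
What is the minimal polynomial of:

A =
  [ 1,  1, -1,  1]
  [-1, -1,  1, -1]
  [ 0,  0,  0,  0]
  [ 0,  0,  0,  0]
x^2

The characteristic polynomial is χ_A(x) = x^4, so the eigenvalues are known. The minimal polynomial is
  m_A(x) = Π_λ (x − λ)^{k_λ}
where k_λ is the size of the *largest* Jordan block for λ (equivalently, the smallest k with (A − λI)^k v = 0 for every generalised eigenvector v of λ).

  λ = 0: largest Jordan block has size 2, contributing (x − 0)^2

So m_A(x) = x^2 = x^2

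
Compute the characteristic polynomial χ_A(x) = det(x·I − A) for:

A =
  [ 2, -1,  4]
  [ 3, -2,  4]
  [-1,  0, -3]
x^3 + 3*x^2 + 3*x + 1

Expanding det(x·I − A) (e.g. by cofactor expansion or by noting that A is similar to its Jordan form J, which has the same characteristic polynomial as A) gives
  χ_A(x) = x^3 + 3*x^2 + 3*x + 1
which factors as (x + 1)^3. The eigenvalues (with algebraic multiplicities) are λ = -1 with multiplicity 3.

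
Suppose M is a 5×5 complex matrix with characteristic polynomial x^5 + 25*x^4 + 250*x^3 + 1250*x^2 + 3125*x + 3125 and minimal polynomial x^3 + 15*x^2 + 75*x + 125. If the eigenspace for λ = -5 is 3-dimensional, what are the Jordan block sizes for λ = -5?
Block sizes for λ = -5: [3, 1, 1]

Step 1 — from the characteristic polynomial, algebraic multiplicity of λ = -5 is 5. From dim ker(M − (-5)·I) = 3, there are exactly 3 Jordan blocks for λ = -5.
Step 2 — from the minimal polynomial, the factor (x + 5)^3 tells us the largest block for λ = -5 has size 3.
Step 3 — with total size 5, 3 blocks, and largest block 3, the block sizes (in nonincreasing order) are [3, 1, 1].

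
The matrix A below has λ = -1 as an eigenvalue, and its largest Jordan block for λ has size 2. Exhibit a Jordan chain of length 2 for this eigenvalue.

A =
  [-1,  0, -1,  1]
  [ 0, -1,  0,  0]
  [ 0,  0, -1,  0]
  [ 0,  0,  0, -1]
A Jordan chain for λ = -1 of length 2:
v_1 = (-1, 0, 0, 0)ᵀ
v_2 = (0, 0, 1, 0)ᵀ

Let N = A − (-1)·I. We want v_2 with N^2 v_2 = 0 but N^1 v_2 ≠ 0; then v_{j-1} := N · v_j for j = 2, …, 2.

Pick v_2 = (0, 0, 1, 0)ᵀ.
Then v_1 = N · v_2 = (-1, 0, 0, 0)ᵀ.

Sanity check: (A − (-1)·I) v_1 = (0, 0, 0, 0)ᵀ = 0. ✓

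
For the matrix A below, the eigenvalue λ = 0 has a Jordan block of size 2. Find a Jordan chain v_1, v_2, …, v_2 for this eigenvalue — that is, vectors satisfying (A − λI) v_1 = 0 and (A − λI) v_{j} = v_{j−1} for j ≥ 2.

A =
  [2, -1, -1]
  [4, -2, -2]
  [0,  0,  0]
A Jordan chain for λ = 0 of length 2:
v_1 = (2, 4, 0)ᵀ
v_2 = (1, 0, 0)ᵀ

Let N = A − (0)·I. We want v_2 with N^2 v_2 = 0 but N^1 v_2 ≠ 0; then v_{j-1} := N · v_j for j = 2, …, 2.

Pick v_2 = (1, 0, 0)ᵀ.
Then v_1 = N · v_2 = (2, 4, 0)ᵀ.

Sanity check: (A − (0)·I) v_1 = (0, 0, 0)ᵀ = 0. ✓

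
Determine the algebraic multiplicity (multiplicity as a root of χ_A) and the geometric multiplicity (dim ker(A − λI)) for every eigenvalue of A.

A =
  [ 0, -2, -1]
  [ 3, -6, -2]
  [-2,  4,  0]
λ = -2: alg = 3, geom = 1

Step 1 — factor the characteristic polynomial to read off the algebraic multiplicities:
  χ_A(x) = (x + 2)^3

Step 2 — compute geometric multiplicities via the rank-nullity identity g(λ) = n − rank(A − λI):
  rank(A − (-2)·I) = 2, so dim ker(A − (-2)·I) = n − 2 = 1

Summary:
  λ = -2: algebraic multiplicity = 3, geometric multiplicity = 1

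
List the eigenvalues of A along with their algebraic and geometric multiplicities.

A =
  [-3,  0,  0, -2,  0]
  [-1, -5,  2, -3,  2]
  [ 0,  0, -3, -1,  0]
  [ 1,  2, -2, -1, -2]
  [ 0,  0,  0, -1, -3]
λ = -3: alg = 5, geom = 3

Step 1 — factor the characteristic polynomial to read off the algebraic multiplicities:
  χ_A(x) = (x + 3)^5

Step 2 — compute geometric multiplicities via the rank-nullity identity g(λ) = n − rank(A − λI):
  rank(A − (-3)·I) = 2, so dim ker(A − (-3)·I) = n − 2 = 3

Summary:
  λ = -3: algebraic multiplicity = 5, geometric multiplicity = 3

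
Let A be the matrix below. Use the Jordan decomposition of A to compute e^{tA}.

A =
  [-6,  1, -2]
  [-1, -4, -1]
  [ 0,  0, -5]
e^{tA} =
  [-t*exp(-5*t) + exp(-5*t), t*exp(-5*t), t^2*exp(-5*t)/2 - 2*t*exp(-5*t)]
  [-t*exp(-5*t), t*exp(-5*t) + exp(-5*t), t^2*exp(-5*t)/2 - t*exp(-5*t)]
  [0, 0, exp(-5*t)]

Strategy: write A = P · J · P⁻¹ where J is a Jordan canonical form, so e^{tA} = P · e^{tJ} · P⁻¹, and e^{tJ} can be computed block-by-block.

A has Jordan form
J =
  [-5,  1,  0]
  [ 0, -5,  1]
  [ 0,  0, -5]
(up to reordering of blocks).

Per-block formulas:
  For a 3×3 Jordan block J_3(-5): exp(t · J_3(-5)) = e^(-5t)·(I + t·N + (t^2/2)·N^2), where N is the 3×3 nilpotent shift.

After assembling e^{tJ} and conjugating by P, we get:

e^{tA} =
  [-t*exp(-5*t) + exp(-5*t), t*exp(-5*t), t^2*exp(-5*t)/2 - 2*t*exp(-5*t)]
  [-t*exp(-5*t), t*exp(-5*t) + exp(-5*t), t^2*exp(-5*t)/2 - t*exp(-5*t)]
  [0, 0, exp(-5*t)]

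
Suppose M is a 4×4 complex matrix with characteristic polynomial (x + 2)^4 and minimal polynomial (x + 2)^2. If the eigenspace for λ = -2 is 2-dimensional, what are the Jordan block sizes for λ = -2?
Block sizes for λ = -2: [2, 2]

Step 1 — from the characteristic polynomial, algebraic multiplicity of λ = -2 is 4. From dim ker(M − (-2)·I) = 2, there are exactly 2 Jordan blocks for λ = -2.
Step 2 — from the minimal polynomial, the factor (x + 2)^2 tells us the largest block for λ = -2 has size 2.
Step 3 — with total size 4, 2 blocks, and largest block 2, the block sizes (in nonincreasing order) are [2, 2].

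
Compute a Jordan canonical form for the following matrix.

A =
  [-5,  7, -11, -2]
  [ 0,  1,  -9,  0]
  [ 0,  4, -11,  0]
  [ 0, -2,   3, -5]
J_3(-5) ⊕ J_1(-5)

The characteristic polynomial is
  det(x·I − A) = x^4 + 20*x^3 + 150*x^2 + 500*x + 625 = (x + 5)^4

Eigenvalues and multiplicities (the geometric multiplicity of λ is n − rank(A − λI), which equals the number of Jordan blocks for λ):
  λ = -5: algebraic multiplicity = 4, geometric multiplicity = 2

Determining the block sizes for each eigenvalue:
  λ = -5: with am = 4 and gm = 2, the partition is not yet determined (e.g. several partitions of 4 into 2 parts exist). Let N = A − (-5)·I. Computing rank(N^1) = 2, rank(N^2) = 1, rank(N^3) = 0; the number of blocks of size ≥ j is rank(N^{j−1}) − rank(N^j), giving [2, 1, 1]. So we have 1 block(s) of size 3, 1 block(s) of size 1 → block sizes [3, 1]

Assembling the blocks gives a Jordan form
J =
  [-5,  1,  0,  0]
  [ 0, -5,  1,  0]
  [ 0,  0, -5,  0]
  [ 0,  0,  0, -5]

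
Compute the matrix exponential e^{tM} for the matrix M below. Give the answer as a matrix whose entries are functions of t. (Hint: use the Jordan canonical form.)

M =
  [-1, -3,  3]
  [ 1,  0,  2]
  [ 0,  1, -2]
e^{tM} =
  [-3*t^2*exp(-t)/2 + exp(-t), -3*t*exp(-t), -9*t^2*exp(-t)/2 + 3*t*exp(-t)]
  [t^2*exp(-t)/2 + t*exp(-t), t*exp(-t) + exp(-t), 3*t^2*exp(-t)/2 + 2*t*exp(-t)]
  [t^2*exp(-t)/2, t*exp(-t), 3*t^2*exp(-t)/2 - t*exp(-t) + exp(-t)]

Strategy: write M = P · J · P⁻¹ where J is a Jordan canonical form, so e^{tM} = P · e^{tJ} · P⁻¹, and e^{tJ} can be computed block-by-block.

M has Jordan form
J =
  [-1,  1,  0]
  [ 0, -1,  1]
  [ 0,  0, -1]
(up to reordering of blocks).

Per-block formulas:
  For a 3×3 Jordan block J_3(-1): exp(t · J_3(-1)) = e^(-1t)·(I + t·N + (t^2/2)·N^2), where N is the 3×3 nilpotent shift.

After assembling e^{tJ} and conjugating by P, we get:

e^{tM} =
  [-3*t^2*exp(-t)/2 + exp(-t), -3*t*exp(-t), -9*t^2*exp(-t)/2 + 3*t*exp(-t)]
  [t^2*exp(-t)/2 + t*exp(-t), t*exp(-t) + exp(-t), 3*t^2*exp(-t)/2 + 2*t*exp(-t)]
  [t^2*exp(-t)/2, t*exp(-t), 3*t^2*exp(-t)/2 - t*exp(-t) + exp(-t)]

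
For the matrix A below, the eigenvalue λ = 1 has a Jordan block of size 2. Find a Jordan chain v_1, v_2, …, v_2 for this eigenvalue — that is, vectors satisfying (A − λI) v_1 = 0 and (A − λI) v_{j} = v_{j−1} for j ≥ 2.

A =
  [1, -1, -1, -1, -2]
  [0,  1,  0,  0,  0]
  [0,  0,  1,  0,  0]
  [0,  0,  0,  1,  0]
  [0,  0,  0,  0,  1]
A Jordan chain for λ = 1 of length 2:
v_1 = (-1, 0, 0, 0, 0)ᵀ
v_2 = (0, 1, 0, 0, 0)ᵀ

Let N = A − (1)·I. We want v_2 with N^2 v_2 = 0 but N^1 v_2 ≠ 0; then v_{j-1} := N · v_j for j = 2, …, 2.

Pick v_2 = (0, 1, 0, 0, 0)ᵀ.
Then v_1 = N · v_2 = (-1, 0, 0, 0, 0)ᵀ.

Sanity check: (A − (1)·I) v_1 = (0, 0, 0, 0, 0)ᵀ = 0. ✓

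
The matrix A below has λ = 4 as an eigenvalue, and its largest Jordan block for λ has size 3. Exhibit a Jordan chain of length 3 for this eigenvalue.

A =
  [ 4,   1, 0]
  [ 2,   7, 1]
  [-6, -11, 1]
A Jordan chain for λ = 4 of length 3:
v_1 = (2, 0, -4)ᵀ
v_2 = (0, 2, -6)ᵀ
v_3 = (1, 0, 0)ᵀ

Let N = A − (4)·I. We want v_3 with N^3 v_3 = 0 but N^2 v_3 ≠ 0; then v_{j-1} := N · v_j for j = 3, …, 2.

Pick v_3 = (1, 0, 0)ᵀ.
Then v_2 = N · v_3 = (0, 2, -6)ᵀ.
Then v_1 = N · v_2 = (2, 0, -4)ᵀ.

Sanity check: (A − (4)·I) v_1 = (0, 0, 0)ᵀ = 0. ✓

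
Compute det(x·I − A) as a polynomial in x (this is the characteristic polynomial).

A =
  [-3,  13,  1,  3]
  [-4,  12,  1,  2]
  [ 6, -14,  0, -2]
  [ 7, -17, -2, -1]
x^4 - 8*x^3 + 24*x^2 - 32*x + 16

Expanding det(x·I − A) (e.g. by cofactor expansion or by noting that A is similar to its Jordan form J, which has the same characteristic polynomial as A) gives
  χ_A(x) = x^4 - 8*x^3 + 24*x^2 - 32*x + 16
which factors as (x - 2)^4. The eigenvalues (with algebraic multiplicities) are λ = 2 with multiplicity 4.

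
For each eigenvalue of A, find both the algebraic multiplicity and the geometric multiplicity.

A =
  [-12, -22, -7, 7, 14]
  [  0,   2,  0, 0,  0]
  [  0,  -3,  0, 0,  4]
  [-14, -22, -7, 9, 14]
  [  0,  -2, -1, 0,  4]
λ = -5: alg = 1, geom = 1; λ = 2: alg = 4, geom = 2

Step 1 — factor the characteristic polynomial to read off the algebraic multiplicities:
  χ_A(x) = (x - 2)^4*(x + 5)

Step 2 — compute geometric multiplicities via the rank-nullity identity g(λ) = n − rank(A − λI):
  rank(A − (-5)·I) = 4, so dim ker(A − (-5)·I) = n − 4 = 1
  rank(A − (2)·I) = 3, so dim ker(A − (2)·I) = n − 3 = 2

Summary:
  λ = -5: algebraic multiplicity = 1, geometric multiplicity = 1
  λ = 2: algebraic multiplicity = 4, geometric multiplicity = 2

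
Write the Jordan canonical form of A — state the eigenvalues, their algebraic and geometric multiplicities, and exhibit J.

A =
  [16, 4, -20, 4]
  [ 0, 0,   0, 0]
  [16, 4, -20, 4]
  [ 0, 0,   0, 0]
J_1(-4) ⊕ J_1(0) ⊕ J_1(0) ⊕ J_1(0)

The characteristic polynomial is
  det(x·I − A) = x^4 + 4*x^3 = x^3*(x + 4)

Eigenvalues and multiplicities (the geometric multiplicity of λ is n − rank(A − λI), which equals the number of Jordan blocks for λ):
  λ = -4: algebraic multiplicity = 1, geometric multiplicity = 1
  λ = 0: algebraic multiplicity = 3, geometric multiplicity = 3

Determining the block sizes for each eigenvalue:
  λ = -4: one block (gm = 1), so the single block has size am = 1 → block sizes [1]
  λ = 0: gm = am = 3, so every block has size 1 → block sizes [1, 1, 1]

Assembling the blocks gives a Jordan form
J =
  [-4, 0, 0, 0]
  [ 0, 0, 0, 0]
  [ 0, 0, 0, 0]
  [ 0, 0, 0, 0]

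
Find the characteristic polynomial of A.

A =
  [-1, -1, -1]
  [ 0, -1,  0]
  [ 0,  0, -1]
x^3 + 3*x^2 + 3*x + 1

Expanding det(x·I − A) (e.g. by cofactor expansion or by noting that A is similar to its Jordan form J, which has the same characteristic polynomial as A) gives
  χ_A(x) = x^3 + 3*x^2 + 3*x + 1
which factors as (x + 1)^3. The eigenvalues (with algebraic multiplicities) are λ = -1 with multiplicity 3.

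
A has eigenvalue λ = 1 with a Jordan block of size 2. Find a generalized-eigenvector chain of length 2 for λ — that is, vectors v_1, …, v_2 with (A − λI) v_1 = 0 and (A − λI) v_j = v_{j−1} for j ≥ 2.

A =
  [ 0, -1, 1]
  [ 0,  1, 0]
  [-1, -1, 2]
A Jordan chain for λ = 1 of length 2:
v_1 = (-1, 0, -1)ᵀ
v_2 = (1, 0, 0)ᵀ

Let N = A − (1)·I. We want v_2 with N^2 v_2 = 0 but N^1 v_2 ≠ 0; then v_{j-1} := N · v_j for j = 2, …, 2.

Pick v_2 = (1, 0, 0)ᵀ.
Then v_1 = N · v_2 = (-1, 0, -1)ᵀ.

Sanity check: (A − (1)·I) v_1 = (0, 0, 0)ᵀ = 0. ✓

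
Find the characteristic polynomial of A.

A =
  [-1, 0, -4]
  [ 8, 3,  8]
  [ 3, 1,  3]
x^3 - 5*x^2 + 7*x - 3

Expanding det(x·I − A) (e.g. by cofactor expansion or by noting that A is similar to its Jordan form J, which has the same characteristic polynomial as A) gives
  χ_A(x) = x^3 - 5*x^2 + 7*x - 3
which factors as (x - 3)*(x - 1)^2. The eigenvalues (with algebraic multiplicities) are λ = 1 with multiplicity 2, λ = 3 with multiplicity 1.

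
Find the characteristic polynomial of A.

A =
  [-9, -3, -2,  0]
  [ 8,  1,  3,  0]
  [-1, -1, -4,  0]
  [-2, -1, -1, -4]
x^4 + 16*x^3 + 96*x^2 + 256*x + 256

Expanding det(x·I − A) (e.g. by cofactor expansion or by noting that A is similar to its Jordan form J, which has the same characteristic polynomial as A) gives
  χ_A(x) = x^4 + 16*x^3 + 96*x^2 + 256*x + 256
which factors as (x + 4)^4. The eigenvalues (with algebraic multiplicities) are λ = -4 with multiplicity 4.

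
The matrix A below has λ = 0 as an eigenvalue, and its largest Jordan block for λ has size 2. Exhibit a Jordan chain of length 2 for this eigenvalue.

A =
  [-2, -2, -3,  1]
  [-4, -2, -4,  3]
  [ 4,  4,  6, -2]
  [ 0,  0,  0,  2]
A Jordan chain for λ = 0 of length 2:
v_1 = (-2, -4, 4, 0)ᵀ
v_2 = (1, 0, 0, 0)ᵀ

Let N = A − (0)·I. We want v_2 with N^2 v_2 = 0 but N^1 v_2 ≠ 0; then v_{j-1} := N · v_j for j = 2, …, 2.

Pick v_2 = (1, 0, 0, 0)ᵀ.
Then v_1 = N · v_2 = (-2, -4, 4, 0)ᵀ.

Sanity check: (A − (0)·I) v_1 = (0, 0, 0, 0)ᵀ = 0. ✓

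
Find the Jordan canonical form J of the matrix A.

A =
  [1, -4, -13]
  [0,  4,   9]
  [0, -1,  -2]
J_3(1)

The characteristic polynomial is
  det(x·I − A) = x^3 - 3*x^2 + 3*x - 1 = (x - 1)^3

Eigenvalues and multiplicities (the geometric multiplicity of λ is n − rank(A − λI), which equals the number of Jordan blocks for λ):
  λ = 1: algebraic multiplicity = 3, geometric multiplicity = 1

Determining the block sizes for each eigenvalue:
  λ = 1: one block (gm = 1), so the single block has size am = 3 → block sizes [3]

Assembling the blocks gives a Jordan form
J =
  [1, 1, 0]
  [0, 1, 1]
  [0, 0, 1]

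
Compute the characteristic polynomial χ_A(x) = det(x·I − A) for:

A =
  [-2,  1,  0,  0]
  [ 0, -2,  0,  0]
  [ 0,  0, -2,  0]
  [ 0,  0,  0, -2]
x^4 + 8*x^3 + 24*x^2 + 32*x + 16

Expanding det(x·I − A) (e.g. by cofactor expansion or by noting that A is similar to its Jordan form J, which has the same characteristic polynomial as A) gives
  χ_A(x) = x^4 + 8*x^3 + 24*x^2 + 32*x + 16
which factors as (x + 2)^4. The eigenvalues (with algebraic multiplicities) are λ = -2 with multiplicity 4.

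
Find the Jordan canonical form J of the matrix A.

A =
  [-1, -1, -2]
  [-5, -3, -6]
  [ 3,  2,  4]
J_3(0)

The characteristic polynomial is
  det(x·I − A) = x^3

Eigenvalues and multiplicities (the geometric multiplicity of λ is n − rank(A − λI), which equals the number of Jordan blocks for λ):
  λ = 0: algebraic multiplicity = 3, geometric multiplicity = 1

Determining the block sizes for each eigenvalue:
  λ = 0: one block (gm = 1), so the single block has size am = 3 → block sizes [3]

Assembling the blocks gives a Jordan form
J =
  [0, 1, 0]
  [0, 0, 1]
  [0, 0, 0]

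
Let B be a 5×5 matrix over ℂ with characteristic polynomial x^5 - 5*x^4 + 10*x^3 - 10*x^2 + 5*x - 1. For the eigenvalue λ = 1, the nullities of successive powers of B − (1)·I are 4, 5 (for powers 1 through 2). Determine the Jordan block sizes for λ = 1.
Block sizes for λ = 1: [2, 1, 1, 1]

From the dimensions of kernels of powers, the number of Jordan blocks of size at least j is d_j − d_{j−1} where d_j = dim ker(N^j) (with d_0 = 0). Computing the differences gives [4, 1].
The number of blocks of size exactly k is (#blocks of size ≥ k) − (#blocks of size ≥ k + 1), so the partition is: 3 block(s) of size 1, 1 block(s) of size 2.
In nonincreasing order the block sizes are [2, 1, 1, 1].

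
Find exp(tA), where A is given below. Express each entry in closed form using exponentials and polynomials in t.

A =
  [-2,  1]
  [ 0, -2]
e^{tA} =
  [exp(-2*t), t*exp(-2*t)]
  [0, exp(-2*t)]

Strategy: write A = P · J · P⁻¹ where J is a Jordan canonical form, so e^{tA} = P · e^{tJ} · P⁻¹, and e^{tJ} can be computed block-by-block.

A has Jordan form
J =
  [-2,  1]
  [ 0, -2]
(up to reordering of blocks).

Per-block formulas:
  For a 2×2 Jordan block J_2(-2): exp(t · J_2(-2)) = e^(-2t)·(I + t·N), where N is the 2×2 nilpotent shift.

After assembling e^{tJ} and conjugating by P, we get:

e^{tA} =
  [exp(-2*t), t*exp(-2*t)]
  [0, exp(-2*t)]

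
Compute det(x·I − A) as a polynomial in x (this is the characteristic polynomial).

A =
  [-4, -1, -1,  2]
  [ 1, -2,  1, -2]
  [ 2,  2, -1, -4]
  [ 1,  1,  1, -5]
x^4 + 12*x^3 + 54*x^2 + 108*x + 81

Expanding det(x·I − A) (e.g. by cofactor expansion or by noting that A is similar to its Jordan form J, which has the same characteristic polynomial as A) gives
  χ_A(x) = x^4 + 12*x^3 + 54*x^2 + 108*x + 81
which factors as (x + 3)^4. The eigenvalues (with algebraic multiplicities) are λ = -3 with multiplicity 4.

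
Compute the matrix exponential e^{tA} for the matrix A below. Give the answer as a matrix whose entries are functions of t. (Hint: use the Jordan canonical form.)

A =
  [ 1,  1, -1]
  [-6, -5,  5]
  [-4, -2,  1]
e^{tA} =
  [t^2*exp(-t) + 2*t*exp(-t) + exp(-t), t*exp(-t), t^2*exp(-t)/2 - t*exp(-t)]
  [-4*t^2*exp(-t) - 6*t*exp(-t), -4*t*exp(-t) + exp(-t), -2*t^2*exp(-t) + 5*t*exp(-t)]
  [-2*t^2*exp(-t) - 4*t*exp(-t), -2*t*exp(-t), -t^2*exp(-t) + 2*t*exp(-t) + exp(-t)]

Strategy: write A = P · J · P⁻¹ where J is a Jordan canonical form, so e^{tA} = P · e^{tJ} · P⁻¹, and e^{tJ} can be computed block-by-block.

A has Jordan form
J =
  [-1,  1,  0]
  [ 0, -1,  1]
  [ 0,  0, -1]
(up to reordering of blocks).

Per-block formulas:
  For a 3×3 Jordan block J_3(-1): exp(t · J_3(-1)) = e^(-1t)·(I + t·N + (t^2/2)·N^2), where N is the 3×3 nilpotent shift.

After assembling e^{tJ} and conjugating by P, we get:

e^{tA} =
  [t^2*exp(-t) + 2*t*exp(-t) + exp(-t), t*exp(-t), t^2*exp(-t)/2 - t*exp(-t)]
  [-4*t^2*exp(-t) - 6*t*exp(-t), -4*t*exp(-t) + exp(-t), -2*t^2*exp(-t) + 5*t*exp(-t)]
  [-2*t^2*exp(-t) - 4*t*exp(-t), -2*t*exp(-t), -t^2*exp(-t) + 2*t*exp(-t) + exp(-t)]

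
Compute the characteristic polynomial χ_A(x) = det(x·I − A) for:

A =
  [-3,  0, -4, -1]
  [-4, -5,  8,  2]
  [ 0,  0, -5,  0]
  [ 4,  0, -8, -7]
x^4 + 20*x^3 + 150*x^2 + 500*x + 625

Expanding det(x·I − A) (e.g. by cofactor expansion or by noting that A is similar to its Jordan form J, which has the same characteristic polynomial as A) gives
  χ_A(x) = x^4 + 20*x^3 + 150*x^2 + 500*x + 625
which factors as (x + 5)^4. The eigenvalues (with algebraic multiplicities) are λ = -5 with multiplicity 4.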